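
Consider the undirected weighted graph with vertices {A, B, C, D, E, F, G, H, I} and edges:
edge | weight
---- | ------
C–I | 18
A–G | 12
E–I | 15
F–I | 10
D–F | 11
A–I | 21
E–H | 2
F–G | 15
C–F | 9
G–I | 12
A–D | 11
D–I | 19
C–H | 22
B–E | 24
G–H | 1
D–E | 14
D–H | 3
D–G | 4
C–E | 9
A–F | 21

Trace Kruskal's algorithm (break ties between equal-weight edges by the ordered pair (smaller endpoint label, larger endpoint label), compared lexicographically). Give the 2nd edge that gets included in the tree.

E-H

Kruskal: consider edges lightest-first.
G–H (1): add — endpoints in different components.
E–H (2): add — endpoints in different components.
D–H (3): add — endpoints in different components.
D–G (4): skip — D and G already connected.
C–E (9): add — endpoints in different components.
C–F (9): add — endpoints in different components.
F–I (10): add — endpoints in different components.
A–D (11): add — endpoints in different components.
D–F (11): skip — D and F already connected.
A–G (12): skip — A and G already connected.
G–I (12): skip — G and I already connected.
D–E (14): skip — D and E already connected.
E–I (15): skip — E and I already connected.
F–G (15): skip — F and G already connected.
C–I (18): skip — C and I already connected.
D–I (19): skip — D and I already connected.
A–F (21): skip — A and F already connected.
A–I (21): skip — A and I already connected.
C–H (22): skip — C and H already connected.
B–E (24): add — endpoints in different components.
The 2nd edge added is E–H.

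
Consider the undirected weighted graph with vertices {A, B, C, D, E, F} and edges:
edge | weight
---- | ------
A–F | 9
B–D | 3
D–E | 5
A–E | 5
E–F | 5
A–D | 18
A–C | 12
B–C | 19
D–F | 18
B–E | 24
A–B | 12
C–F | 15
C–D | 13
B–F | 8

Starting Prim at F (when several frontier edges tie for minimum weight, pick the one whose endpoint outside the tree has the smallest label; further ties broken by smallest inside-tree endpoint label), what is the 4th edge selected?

B-D

Prim, starting at F.
Step 1: frontier [E–F 5, B–F 8, A–F 9, C–F 15, D–F 18] → take E–F (5); add E.
Step 2: frontier [A–E 5, D–E 5, B–E 24, B–F 8, A–F 9, C–F 15, D–F 18] → take A–E (5); add A.
Step 3: frontier [A–B 12, A–C 12, A–D 18, D–E 5, B–E 24, B–F 8, C–F 15, D–F 18] → take D–E (5); add D.
Step 4: frontier [A–B 12, A–C 12, B–D 3, C–D 13, B–E 24, B–F 8, C–F 15] → take B–D (3); add B.
Step 5: frontier [A–C 12, B–C 19, C–D 13, C–F 15] → take A–C (12); add C.
The 4th edge added is B–D.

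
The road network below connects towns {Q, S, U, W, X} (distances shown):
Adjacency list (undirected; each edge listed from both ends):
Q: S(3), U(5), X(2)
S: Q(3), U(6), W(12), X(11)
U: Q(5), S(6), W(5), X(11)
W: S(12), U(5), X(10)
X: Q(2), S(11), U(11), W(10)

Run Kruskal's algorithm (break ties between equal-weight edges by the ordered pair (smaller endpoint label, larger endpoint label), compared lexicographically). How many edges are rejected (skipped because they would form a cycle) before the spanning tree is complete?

Sort edges by weight, then run Kruskal:
Q–X (2): add — endpoints in different components.
Q–S (3): add — endpoints in different components.
Q–U (5): add — endpoints in different components.
U–W (5): add — endpoints in different components.
Edges rejected before the tree was complete: 0.

0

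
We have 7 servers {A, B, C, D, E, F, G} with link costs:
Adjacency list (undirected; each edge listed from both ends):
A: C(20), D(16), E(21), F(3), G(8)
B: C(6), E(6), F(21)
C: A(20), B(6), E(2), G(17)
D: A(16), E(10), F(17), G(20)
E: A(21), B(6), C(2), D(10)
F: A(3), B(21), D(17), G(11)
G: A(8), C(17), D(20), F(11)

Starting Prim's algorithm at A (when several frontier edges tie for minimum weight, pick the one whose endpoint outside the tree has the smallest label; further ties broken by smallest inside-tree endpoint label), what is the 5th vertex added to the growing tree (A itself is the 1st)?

Prim, starting at A.
Step 1: frontier [A–F 3, A–G 8, A–D 16, A–C 20, A–E 21] → take A–F (3); add F.
Step 2: frontier [A–G 8, A–D 16, A–C 20, A–E 21, F–G 11, D–F 17, B–F 21] → take A–G (8); add G.
Step 3: frontier [A–D 16, A–C 20, A–E 21, D–F 17, B–F 21, C–G 17, D–G 20] → take A–D (16); add D.
Step 4: frontier [A–C 20, A–E 21, D–E 10, B–F 21, C–G 17] → take D–E (10); add E.
Step 5: frontier [A–C 20, C–E 2, B–E 6, B–F 21, C–G 17] → take C–E (2); add C.
Step 6: frontier [B–C 6, B–E 6, B–F 21] → take B–C (6); add B.
Vertex order: A, F, G, D, E, C, B. The 5th vertex is E.

E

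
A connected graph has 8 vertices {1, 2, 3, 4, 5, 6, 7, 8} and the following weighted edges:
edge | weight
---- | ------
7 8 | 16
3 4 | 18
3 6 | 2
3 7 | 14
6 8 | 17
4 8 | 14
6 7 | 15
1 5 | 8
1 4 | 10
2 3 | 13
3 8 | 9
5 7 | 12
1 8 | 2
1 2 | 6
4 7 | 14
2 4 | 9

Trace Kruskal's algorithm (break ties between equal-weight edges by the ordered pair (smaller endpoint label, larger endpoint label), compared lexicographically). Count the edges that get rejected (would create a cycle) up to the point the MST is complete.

1

Kruskal: consider edges lightest-first.
1 8 (2): add — endpoints in different components.
3 6 (2): add — endpoints in different components.
1 2 (6): add — endpoints in different components.
1 5 (8): add — endpoints in different components.
2 4 (9): add — endpoints in different components.
3 8 (9): add — endpoints in different components.
1 4 (10): skip — 1 and 4 already connected.
5 7 (12): add — endpoints in different components.
Edges rejected before the tree was complete: 1.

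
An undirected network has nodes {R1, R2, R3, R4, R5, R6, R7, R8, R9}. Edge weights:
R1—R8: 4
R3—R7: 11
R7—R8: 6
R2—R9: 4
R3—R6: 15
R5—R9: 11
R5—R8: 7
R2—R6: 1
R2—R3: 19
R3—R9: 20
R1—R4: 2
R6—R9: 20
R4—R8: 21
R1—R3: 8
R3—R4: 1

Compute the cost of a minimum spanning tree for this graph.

Grow the tree from R7 using Prim:
Step 1: cheapest edge leaving the tree is R7—R8 (6); add R8.
Step 2: cheapest edge leaving the tree is R1—R8 (4); add R1.
Step 3: cheapest edge leaving the tree is R1—R4 (2); add R4.
Step 4: cheapest edge leaving the tree is R3—R4 (1); add R3.
Step 5: cheapest edge leaving the tree is R5—R8 (7); add R5.
Step 6: cheapest edge leaving the tree is R5—R9 (11); add R9.
Step 7: cheapest edge leaving the tree is R2—R9 (4); add R2.
Step 8: cheapest edge leaving the tree is R2—R6 (1); add R6.
MST edges: R7—R8, R1—R8, R1—R4, R3—R4, R5—R8, R5—R9, R2—R9, R2—R6; total weight 6+4+2+1+7+11+4+1 = 36.

36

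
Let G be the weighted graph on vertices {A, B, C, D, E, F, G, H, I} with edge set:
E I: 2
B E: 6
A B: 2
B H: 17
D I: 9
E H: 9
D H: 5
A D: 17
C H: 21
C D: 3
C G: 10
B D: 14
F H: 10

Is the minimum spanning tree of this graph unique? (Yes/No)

Kruskal's algorithm — process edges by increasing weight (ties by edge label):
A B (2): add — endpoints in different components.
E I (2): add — endpoints in different components.
C D (3): add — endpoints in different components.
D H (5): add — endpoints in different components.
B E (6): add — endpoints in different components.
D I (9): add — endpoints in different components.
E H (9): skip — E and H already connected.
C G (10): add — endpoints in different components.
F H (10): add — endpoints in different components.
Non-tree edge E H has weight 9, equal to the heaviest edge on its tree cycle — swapping gives another MST of the same weight. Not unique.

No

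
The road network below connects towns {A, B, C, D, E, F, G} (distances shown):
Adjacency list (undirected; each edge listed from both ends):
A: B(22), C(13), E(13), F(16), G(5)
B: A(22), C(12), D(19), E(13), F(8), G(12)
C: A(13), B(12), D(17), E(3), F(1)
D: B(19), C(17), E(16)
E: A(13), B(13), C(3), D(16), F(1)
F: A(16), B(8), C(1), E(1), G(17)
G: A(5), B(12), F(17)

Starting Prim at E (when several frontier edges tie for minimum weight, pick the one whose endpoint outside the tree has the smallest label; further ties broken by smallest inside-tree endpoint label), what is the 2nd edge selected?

C-F

Prim, starting at E.
Step 1: cheapest edge leaving the tree is E–F (1); add F.
Step 2: cheapest edge leaving the tree is C–F (1); add C.
Step 3: cheapest edge leaving the tree is B–F (8); add B.
Step 4: cheapest edge leaving the tree is B–G (12); add G.
Step 5: cheapest edge leaving the tree is A–G (5); add A.
Step 6: cheapest edge leaving the tree is D–E (16); add D.
The 2nd edge added is C–F.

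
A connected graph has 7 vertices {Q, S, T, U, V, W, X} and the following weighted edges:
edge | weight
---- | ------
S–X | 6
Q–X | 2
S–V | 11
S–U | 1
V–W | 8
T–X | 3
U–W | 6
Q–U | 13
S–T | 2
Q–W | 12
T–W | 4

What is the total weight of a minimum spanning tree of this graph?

Sort edges by weight, then run Kruskal:
S–U (1): add — endpoints in different components.
Q–X (2): add — endpoints in different components.
S–T (2): add — endpoints in different components.
T–X (3): add — endpoints in different components.
T–W (4): add — endpoints in different components.
S–X (6): skip — S and X already connected.
U–W (6): skip — U and W already connected.
V–W (8): add — endpoints in different components.
MST edges: S–U, Q–X, S–T, T–X, T–W, V–W; total weight 1+2+2+3+4+8 = 20.

20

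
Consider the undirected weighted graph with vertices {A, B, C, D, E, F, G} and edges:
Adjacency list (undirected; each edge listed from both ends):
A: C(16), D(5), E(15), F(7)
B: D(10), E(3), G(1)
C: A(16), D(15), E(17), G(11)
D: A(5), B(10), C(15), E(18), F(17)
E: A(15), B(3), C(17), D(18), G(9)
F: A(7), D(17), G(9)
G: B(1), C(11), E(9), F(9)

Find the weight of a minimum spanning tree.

36

Prim's algorithm from B:
Step 1: cheapest edge leaving the tree is B—G (1); add G.
Step 2: cheapest edge leaving the tree is B—E (3); add E.
Step 3: cheapest edge leaving the tree is F—G (9); add F.
Step 4: cheapest edge leaving the tree is A—F (7); add A.
Step 5: cheapest edge leaving the tree is A—D (5); add D.
Step 6: cheapest edge leaving the tree is C—G (11); add C.
MST edges: B—G, B—E, F—G, A—F, A—D, C—G; total weight 1+3+9+7+5+11 = 36.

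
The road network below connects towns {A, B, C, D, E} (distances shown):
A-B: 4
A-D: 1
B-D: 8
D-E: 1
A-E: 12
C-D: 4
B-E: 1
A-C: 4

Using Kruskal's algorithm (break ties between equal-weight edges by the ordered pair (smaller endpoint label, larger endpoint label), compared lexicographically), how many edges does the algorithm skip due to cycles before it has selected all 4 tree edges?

Kruskal's algorithm — process edges by increasing weight (ties by edge label):
A-D (1): add. Components now {A,D} {B} {C} {E}
B-E (1): add. Components now {A,D} {B,E} {C}
D-E (1): add. Components now {A,B,D,E} {C}
A-B (4): skip — A and B already connected.
A-C (4): add. Components now {A,B,C,D,E}
Edges rejected before the tree was complete: 1.

1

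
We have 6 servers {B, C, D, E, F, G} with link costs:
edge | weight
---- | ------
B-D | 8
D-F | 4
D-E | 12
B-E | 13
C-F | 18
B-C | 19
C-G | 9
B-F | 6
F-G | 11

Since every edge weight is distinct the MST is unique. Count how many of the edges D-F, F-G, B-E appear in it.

2

Kruskal's algorithm — process edges by increasing weight (ties by edge label):
D-F (4): add — endpoints in different components.
B-F (6): add — endpoints in different components.
B-D (8): skip — B and D already connected.
C-G (9): add — endpoints in different components.
F-G (11): add — endpoints in different components.
D-E (12): add — endpoints in different components.
MST edge set: {D-F, B-F, C-G, F-G, D-E}.
Of the listed edges, {D-F, F-G} are in the MST → 2.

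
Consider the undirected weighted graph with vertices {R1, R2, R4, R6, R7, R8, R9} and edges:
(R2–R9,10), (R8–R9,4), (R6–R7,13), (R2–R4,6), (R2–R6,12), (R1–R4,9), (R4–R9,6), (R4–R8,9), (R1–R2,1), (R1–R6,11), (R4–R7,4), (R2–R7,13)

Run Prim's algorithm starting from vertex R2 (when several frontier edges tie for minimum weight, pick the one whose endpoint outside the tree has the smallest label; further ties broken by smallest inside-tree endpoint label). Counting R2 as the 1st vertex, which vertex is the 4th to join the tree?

Prim's algorithm from R2:
Step 1: cheapest edge leaving the tree is R1–R2 (1); add R1.
Step 2: cheapest edge leaving the tree is R2–R4 (6); add R4.
Step 3: cheapest edge leaving the tree is R4–R7 (4); add R7.
Step 4: cheapest edge leaving the tree is R4–R9 (6); add R9.
Step 5: cheapest edge leaving the tree is R8–R9 (4); add R8.
Step 6: cheapest edge leaving the tree is R1–R6 (11); add R6.
Vertex order: R2, R1, R4, R7, R9, R8, R6. The 4th vertex is R7.

R7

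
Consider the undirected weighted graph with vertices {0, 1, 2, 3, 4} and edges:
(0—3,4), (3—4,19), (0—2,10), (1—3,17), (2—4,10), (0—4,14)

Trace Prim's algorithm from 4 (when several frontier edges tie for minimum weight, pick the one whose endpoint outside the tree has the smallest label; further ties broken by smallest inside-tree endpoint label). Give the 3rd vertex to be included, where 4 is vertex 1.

0

Prim's algorithm from 4:
Step 1: frontier [2—4 10, 0—4 14, 3—4 19] → take 2—4 (10); add 2.
Step 2: frontier [0—2 10, 0—4 14, 3—4 19] → take 0—2 (10); add 0.
Step 3: frontier [0—3 4, 3—4 19] → take 0—3 (4); add 3.
Step 4: frontier [1—3 17] → take 1—3 (17); add 1.
Vertex order: 4, 2, 0, 3, 1. The 3rd vertex is 0.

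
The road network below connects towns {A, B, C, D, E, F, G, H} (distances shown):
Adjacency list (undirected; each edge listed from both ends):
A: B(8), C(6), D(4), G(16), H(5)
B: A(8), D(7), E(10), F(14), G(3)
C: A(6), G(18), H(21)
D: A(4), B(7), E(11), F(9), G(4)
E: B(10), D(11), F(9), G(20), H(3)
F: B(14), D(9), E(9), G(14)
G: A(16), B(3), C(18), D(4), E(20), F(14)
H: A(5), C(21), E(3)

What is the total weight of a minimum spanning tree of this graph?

34

Sort edges by weight, then run Kruskal:
B—G (3): add — endpoints in different components.
E—H (3): add — endpoints in different components.
A—D (4): add — endpoints in different components.
D—G (4): add — endpoints in different components.
A—H (5): add — endpoints in different components.
A—C (6): add — endpoints in different components.
B—D (7): skip — B and D already connected.
A—B (8): skip — A and B already connected.
D—F (9): add — endpoints in different components.
MST edges: B—G, E—H, A—D, D—G, A—H, A—C, D—F; total weight 3+3+4+4+5+6+9 = 34.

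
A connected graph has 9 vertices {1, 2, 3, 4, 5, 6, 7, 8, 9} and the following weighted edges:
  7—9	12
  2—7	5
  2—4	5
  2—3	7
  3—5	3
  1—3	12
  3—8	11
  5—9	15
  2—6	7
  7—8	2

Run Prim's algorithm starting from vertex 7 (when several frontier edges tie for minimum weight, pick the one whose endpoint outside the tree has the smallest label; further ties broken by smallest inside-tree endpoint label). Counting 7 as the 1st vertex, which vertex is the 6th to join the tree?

Grow the tree from 7 using Prim:
Step 1: frontier [7—8 2, 2—7 5, 7—9 12] → take 7—8 (2); add 8.
Step 2: frontier [2—7 5, 7—9 12, 3—8 11] → take 2—7 (5); add 2.
Step 3: frontier [2—4 5, 2—3 7, 2—6 7, 7—9 12, 3—8 11] → take 2—4 (5); add 4.
Step 4: frontier [2—3 7, 2—6 7, 7—9 12, 3—8 11] → take 2—3 (7); add 3.
Step 5: frontier [2—6 7, 3—5 3, 1—3 12, 7—9 12] → take 3—5 (3); add 5.
Step 6: frontier [2—6 7, 1—3 12, 5—9 15, 7—9 12] → take 2—6 (7); add 6.
Step 7: frontier [1—3 12, 5—9 15, 7—9 12] → take 1—3 (12); add 1.
Step 8: frontier [5—9 15, 7—9 12] → take 7—9 (12); add 9.
Vertex order: 7, 8, 2, 4, 3, 5, 6, 1, 9. The 6th vertex is 5.

5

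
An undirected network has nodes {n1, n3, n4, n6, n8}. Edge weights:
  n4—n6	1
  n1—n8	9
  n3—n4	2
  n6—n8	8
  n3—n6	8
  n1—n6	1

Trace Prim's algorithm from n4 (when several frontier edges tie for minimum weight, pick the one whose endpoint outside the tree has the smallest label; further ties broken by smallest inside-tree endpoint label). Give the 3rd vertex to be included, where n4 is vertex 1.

n1

Prim's algorithm from n4:
Step 1: frontier [n4—n6 1, n3—n4 2] → take n4—n6 (1); add n6.
Step 2: frontier [n3—n4 2, n1—n6 1, n3—n6 8, n6—n8 8] → take n1—n6 (1); add n1.
Step 3: frontier [n1—n8 9, n3—n4 2, n3—n6 8, n6—n8 8] → take n3—n4 (2); add n3.
Step 4: frontier [n1—n8 9, n6—n8 8] → take n6—n8 (8); add n8.
Vertex order: n4, n6, n1, n3, n8. The 3rd vertex is n1.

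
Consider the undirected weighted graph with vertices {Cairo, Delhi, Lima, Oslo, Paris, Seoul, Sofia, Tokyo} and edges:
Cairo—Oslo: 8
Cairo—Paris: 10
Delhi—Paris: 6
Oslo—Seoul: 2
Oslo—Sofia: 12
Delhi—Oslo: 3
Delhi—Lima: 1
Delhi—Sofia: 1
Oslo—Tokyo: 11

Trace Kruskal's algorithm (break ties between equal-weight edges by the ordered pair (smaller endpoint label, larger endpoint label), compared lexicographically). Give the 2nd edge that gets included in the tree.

Kruskal's algorithm — process edges by increasing weight (ties by edge label):
Delhi—Lima (1): add — endpoints in different components.
Delhi—Sofia (1): add — endpoints in different components.
Oslo—Seoul (2): add — endpoints in different components.
Delhi—Oslo (3): add — endpoints in different components.
Delhi—Paris (6): add — endpoints in different components.
Cairo—Oslo (8): add — endpoints in different components.
Cairo—Paris (10): skip — Paris and Cairo already connected.
Oslo—Tokyo (11): add — endpoints in different components.
The 2nd edge added is Delhi—Sofia.

Delhi-Sofia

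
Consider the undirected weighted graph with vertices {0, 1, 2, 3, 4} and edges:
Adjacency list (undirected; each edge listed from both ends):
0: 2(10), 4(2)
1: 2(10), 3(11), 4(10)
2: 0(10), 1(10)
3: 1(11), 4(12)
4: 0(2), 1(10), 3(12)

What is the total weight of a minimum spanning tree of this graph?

33

Sort edges by weight, then run Kruskal:
0-4 (2): add — endpoints in different components.
0-2 (10): add — endpoints in different components.
1-2 (10): add — endpoints in different components.
1-4 (10): skip — 1 and 4 already connected.
1-3 (11): add — endpoints in different components.
MST edges: 0-4, 0-2, 1-2, 1-3; total weight 2+10+10+11 = 33.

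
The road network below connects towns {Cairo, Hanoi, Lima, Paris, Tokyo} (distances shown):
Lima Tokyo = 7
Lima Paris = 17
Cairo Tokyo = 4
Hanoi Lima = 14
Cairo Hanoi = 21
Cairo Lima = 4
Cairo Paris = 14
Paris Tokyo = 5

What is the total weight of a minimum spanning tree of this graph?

Sort edges by weight, then run Kruskal:
Cairo Lima (4): add. Components now {Paris} {Cairo,Lima} {Tokyo} {Hanoi}
Cairo Tokyo (4): add. Components now {Paris} {Cairo,Lima,Tokyo} {Hanoi}
Paris Tokyo (5): add. Components now {Cairo,Lima,Paris,Tokyo} {Hanoi}
Lima Tokyo (7): skip — Tokyo and Lima already connected.
Cairo Paris (14): skip — Paris and Cairo already connected.
Hanoi Lima (14): add. Components now {Cairo,Hanoi,Lima,Paris,Tokyo}
MST edges: Cairo Lima, Cairo Tokyo, Paris Tokyo, Hanoi Lima; total weight 4+4+5+14 = 27.

27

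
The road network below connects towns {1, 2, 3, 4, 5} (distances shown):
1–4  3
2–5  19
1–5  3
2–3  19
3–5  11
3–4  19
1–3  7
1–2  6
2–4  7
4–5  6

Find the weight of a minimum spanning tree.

Prim's algorithm from 5:
Step 1: cheapest edge leaving the tree is 1–5 (3); add 1.
Step 2: cheapest edge leaving the tree is 1–4 (3); add 4.
Step 3: cheapest edge leaving the tree is 1–2 (6); add 2.
Step 4: cheapest edge leaving the tree is 1–3 (7); add 3.
MST edges: 1–5, 1–4, 1–2, 1–3; total weight 3+3+6+7 = 19.

19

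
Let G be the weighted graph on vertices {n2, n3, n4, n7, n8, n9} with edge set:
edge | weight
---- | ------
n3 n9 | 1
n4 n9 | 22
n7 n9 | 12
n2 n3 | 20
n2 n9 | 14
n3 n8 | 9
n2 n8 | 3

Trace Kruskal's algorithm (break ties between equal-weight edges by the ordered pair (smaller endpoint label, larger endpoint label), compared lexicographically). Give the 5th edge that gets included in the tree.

Sort edges by weight, then run Kruskal:
n3 n9 (1): add — endpoints in different components.
n2 n8 (3): add — endpoints in different components.
n3 n8 (9): add — endpoints in different components.
n7 n9 (12): add — endpoints in different components.
n2 n9 (14): skip — n2 and n9 already connected.
n2 n3 (20): skip — n3 and n2 already connected.
n4 n9 (22): add — endpoints in different components.
The 5th edge added is n4 n9.

n4-n9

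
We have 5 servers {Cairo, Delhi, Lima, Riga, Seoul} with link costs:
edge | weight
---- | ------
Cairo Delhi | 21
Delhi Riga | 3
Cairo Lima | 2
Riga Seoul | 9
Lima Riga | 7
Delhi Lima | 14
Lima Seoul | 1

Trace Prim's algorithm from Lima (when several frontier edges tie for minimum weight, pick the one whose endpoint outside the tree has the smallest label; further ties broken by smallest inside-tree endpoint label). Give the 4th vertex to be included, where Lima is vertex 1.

Riga

Grow the tree from Lima using Prim:
Step 1: frontier [Lima Seoul 1, Cairo Lima 2, Lima Riga 7, Delhi Lima 14] → take Lima Seoul (1); add Seoul.
Step 2: frontier [Cairo Lima 2, Lima Riga 7, Delhi Lima 14, Riga Seoul 9] → take Cairo Lima (2); add Cairo.
Step 3: frontier [Cairo Delhi 21, Lima Riga 7, Delhi Lima 14, Riga Seoul 9] → take Lima Riga (7); add Riga.
Step 4: frontier [Cairo Delhi 21, Delhi Lima 14, Delhi Riga 3] → take Delhi Riga (3); add Delhi.
Vertex order: Lima, Seoul, Cairo, Riga, Delhi. The 4th vertex is Riga.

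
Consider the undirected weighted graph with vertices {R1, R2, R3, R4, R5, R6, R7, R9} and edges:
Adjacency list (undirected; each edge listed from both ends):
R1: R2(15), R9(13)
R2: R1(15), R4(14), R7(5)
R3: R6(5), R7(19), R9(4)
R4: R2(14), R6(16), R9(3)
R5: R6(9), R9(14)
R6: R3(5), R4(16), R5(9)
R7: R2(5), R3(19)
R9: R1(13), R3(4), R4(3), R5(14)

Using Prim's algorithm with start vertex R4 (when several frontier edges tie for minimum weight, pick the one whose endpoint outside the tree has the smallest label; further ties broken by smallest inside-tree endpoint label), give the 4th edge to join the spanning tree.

Prim's algorithm from R4:
Step 1: frontier [R4 R9 3, R2 R4 14, R4 R6 16] → take R4 R9 (3); add R9.
Step 2: frontier [R2 R4 14, R4 R6 16, R3 R9 4, R1 R9 13, R5 R9 14] → take R3 R9 (4); add R3.
Step 3: frontier [R3 R6 5, R3 R7 19, R2 R4 14, R4 R6 16, R1 R9 13, R5 R9 14] → take R3 R6 (5); add R6.
Step 4: frontier [R3 R7 19, R2 R4 14, R5 R6 9, R1 R9 13, R5 R9 14] → take R5 R6 (9); add R5.
Step 5: frontier [R3 R7 19, R2 R4 14, R1 R9 13] → take R1 R9 (13); add R1.
Step 6: frontier [R1 R2 15, R3 R7 19, R2 R4 14] → take R2 R4 (14); add R2.
Step 7: frontier [R2 R7 5, R3 R7 19] → take R2 R7 (5); add R7.
The 4th edge added is R5 R6.

R5-R6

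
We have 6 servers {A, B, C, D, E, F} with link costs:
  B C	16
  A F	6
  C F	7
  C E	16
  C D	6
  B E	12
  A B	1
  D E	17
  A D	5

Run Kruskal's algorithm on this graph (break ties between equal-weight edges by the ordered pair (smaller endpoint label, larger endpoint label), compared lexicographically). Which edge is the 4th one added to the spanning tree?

C-D

Kruskal's algorithm — process edges by increasing weight (ties by edge label):
A B (1): add — endpoints in different components.
A D (5): add — endpoints in different components.
A F (6): add — endpoints in different components.
C D (6): add — endpoints in different components.
C F (7): skip — C and F already connected.
B E (12): add — endpoints in different components.
The 4th edge added is C D.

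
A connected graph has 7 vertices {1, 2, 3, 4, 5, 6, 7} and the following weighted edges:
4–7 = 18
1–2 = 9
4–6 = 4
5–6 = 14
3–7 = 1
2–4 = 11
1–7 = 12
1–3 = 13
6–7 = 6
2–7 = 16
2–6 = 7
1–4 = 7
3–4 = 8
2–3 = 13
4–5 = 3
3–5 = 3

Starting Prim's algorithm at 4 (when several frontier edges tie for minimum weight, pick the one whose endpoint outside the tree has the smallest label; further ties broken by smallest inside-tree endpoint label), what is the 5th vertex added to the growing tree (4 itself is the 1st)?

Prim, starting at 4.
Step 1: cheapest edge leaving the tree is 4–5 (3); add 5.
Step 2: cheapest edge leaving the tree is 3–5 (3); add 3.
Step 3: cheapest edge leaving the tree is 3–7 (1); add 7.
Step 4: cheapest edge leaving the tree is 4–6 (4); add 6.
Step 5: cheapest edge leaving the tree is 1–4 (7); add 1.
Step 6: cheapest edge leaving the tree is 2–6 (7); add 2.
Vertex order: 4, 5, 3, 7, 6, 1, 2. The 5th vertex is 6.

6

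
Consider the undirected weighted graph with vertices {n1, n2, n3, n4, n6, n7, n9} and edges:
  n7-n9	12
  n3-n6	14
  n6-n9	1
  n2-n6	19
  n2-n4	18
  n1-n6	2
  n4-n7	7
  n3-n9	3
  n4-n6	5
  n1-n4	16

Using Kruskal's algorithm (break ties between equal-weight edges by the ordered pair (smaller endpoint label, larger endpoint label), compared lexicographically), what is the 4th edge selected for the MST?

n4-n6

Kruskal: consider edges lightest-first.
n6-n9 (1): add — endpoints in different components.
n1-n6 (2): add — endpoints in different components.
n3-n9 (3): add — endpoints in different components.
n4-n6 (5): add — endpoints in different components.
n4-n7 (7): add — endpoints in different components.
n7-n9 (12): skip — n7 and n9 already connected.
n3-n6 (14): skip — n6 and n3 already connected.
n1-n4 (16): skip — n4 and n1 already connected.
n2-n4 (18): add — endpoints in different components.
The 4th edge added is n4-n6.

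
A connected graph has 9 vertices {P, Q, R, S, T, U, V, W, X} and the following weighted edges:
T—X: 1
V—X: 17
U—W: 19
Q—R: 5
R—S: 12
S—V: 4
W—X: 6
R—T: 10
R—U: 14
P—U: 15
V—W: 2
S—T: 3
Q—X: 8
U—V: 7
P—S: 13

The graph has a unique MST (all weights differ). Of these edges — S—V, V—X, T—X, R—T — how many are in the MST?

2

Sort edges by weight, then run Kruskal:
T—X (1): add — endpoints in different components.
V—W (2): add — endpoints in different components.
S—T (3): add — endpoints in different components.
S—V (4): add — endpoints in different components.
Q—R (5): add — endpoints in different components.
W—X (6): skip — X and W already connected.
U—V (7): add — endpoints in different components.
Q—X (8): add — endpoints in different components.
R—T (10): skip — T and R already connected.
R—S (12): skip — S and R already connected.
P—S (13): add — endpoints in different components.
MST edge set: {T—X, V—W, S—T, S—V, Q—R, U—V, Q—X, P—S}.
Of the listed edges, {S—V, T—X} are in the MST → 2.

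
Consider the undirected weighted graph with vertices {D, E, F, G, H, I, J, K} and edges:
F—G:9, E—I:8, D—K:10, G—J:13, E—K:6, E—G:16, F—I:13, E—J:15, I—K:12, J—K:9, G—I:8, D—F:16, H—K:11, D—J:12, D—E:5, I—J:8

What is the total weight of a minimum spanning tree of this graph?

Sort edges by weight, then run Kruskal:
D—E (5): add — endpoints in different components.
E—K (6): add — endpoints in different components.
E—I (8): add — endpoints in different components.
G—I (8): add — endpoints in different components.
I—J (8): add — endpoints in different components.
F—G (9): add — endpoints in different components.
J—K (9): skip — J and K already connected.
D—K (10): skip — D and K already connected.
H—K (11): add — endpoints in different components.
MST edges: D—E, E—K, E—I, G—I, I—J, F—G, H—K; total weight 5+6+8+8+8+9+11 = 55.

55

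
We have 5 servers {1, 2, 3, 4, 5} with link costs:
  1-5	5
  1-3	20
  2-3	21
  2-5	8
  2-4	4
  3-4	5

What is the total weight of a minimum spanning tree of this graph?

22

Grow the tree from 5 using Prim:
Step 1: cheapest edge leaving the tree is 1-5 (5); add 1.
Step 2: cheapest edge leaving the tree is 2-5 (8); add 2.
Step 3: cheapest edge leaving the tree is 2-4 (4); add 4.
Step 4: cheapest edge leaving the tree is 3-4 (5); add 3.
MST edges: 1-5, 2-5, 2-4, 3-4; total weight 5+8+4+5 = 22.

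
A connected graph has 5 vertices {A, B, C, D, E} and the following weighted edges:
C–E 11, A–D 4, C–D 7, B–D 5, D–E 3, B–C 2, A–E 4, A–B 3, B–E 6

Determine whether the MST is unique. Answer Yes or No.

No

Kruskal's algorithm — process edges by increasing weight (ties by edge label):
B–C (2): add — endpoints in different components.
A–B (3): add — endpoints in different components.
D–E (3): add — endpoints in different components.
A–D (4): add — endpoints in different components.
Non-tree edge A–E has weight 4, equal to the heaviest edge on its tree cycle — swapping gives another MST of the same weight. Not unique.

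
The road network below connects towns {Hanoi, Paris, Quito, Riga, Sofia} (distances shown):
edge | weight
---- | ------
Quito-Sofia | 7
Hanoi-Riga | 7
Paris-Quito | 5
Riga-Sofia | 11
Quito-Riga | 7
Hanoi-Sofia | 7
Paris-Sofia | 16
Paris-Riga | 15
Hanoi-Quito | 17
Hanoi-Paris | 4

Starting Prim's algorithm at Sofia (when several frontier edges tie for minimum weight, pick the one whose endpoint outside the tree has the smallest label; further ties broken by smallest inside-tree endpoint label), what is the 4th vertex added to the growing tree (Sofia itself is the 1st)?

Prim, starting at Sofia.
Step 1: frontier [Hanoi-Sofia 7, Quito-Sofia 7, Riga-Sofia 11, Paris-Sofia 16] → take Hanoi-Sofia (7); add Hanoi.
Step 2: frontier [Hanoi-Paris 4, Hanoi-Riga 7, Hanoi-Quito 17, Quito-Sofia 7, Riga-Sofia 11, Paris-Sofia 16] → take Hanoi-Paris (4); add Paris.
Step 3: frontier [Hanoi-Riga 7, Hanoi-Quito 17, Paris-Quito 5, Paris-Riga 15, Quito-Sofia 7, Riga-Sofia 11] → take Paris-Quito (5); add Quito.
Step 4: frontier [Hanoi-Riga 7, Paris-Riga 15, Quito-Riga 7, Riga-Sofia 11] → take Hanoi-Riga (7); add Riga.
Vertex order: Sofia, Hanoi, Paris, Quito, Riga. The 4th vertex is Quito.

Quito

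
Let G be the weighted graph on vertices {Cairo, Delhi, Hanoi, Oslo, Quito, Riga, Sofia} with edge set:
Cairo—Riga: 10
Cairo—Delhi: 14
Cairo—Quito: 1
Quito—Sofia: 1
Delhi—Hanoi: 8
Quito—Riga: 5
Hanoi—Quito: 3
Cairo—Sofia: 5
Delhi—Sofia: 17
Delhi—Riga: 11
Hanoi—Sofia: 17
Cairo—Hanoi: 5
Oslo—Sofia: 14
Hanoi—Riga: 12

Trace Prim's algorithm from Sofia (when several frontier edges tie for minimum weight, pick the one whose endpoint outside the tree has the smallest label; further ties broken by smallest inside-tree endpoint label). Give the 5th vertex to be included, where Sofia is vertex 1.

Prim's algorithm from Sofia:
Step 1: cheapest edge leaving the tree is Quito—Sofia (1); add Quito.
Step 2: cheapest edge leaving the tree is Cairo—Quito (1); add Cairo.
Step 3: cheapest edge leaving the tree is Hanoi—Quito (3); add Hanoi.
Step 4: cheapest edge leaving the tree is Quito—Riga (5); add Riga.
Step 5: cheapest edge leaving the tree is Delhi—Hanoi (8); add Delhi.
Step 6: cheapest edge leaving the tree is Oslo—Sofia (14); add Oslo.
Vertex order: Sofia, Quito, Cairo, Hanoi, Riga, Delhi, Oslo. The 5th vertex is Riga.

Riga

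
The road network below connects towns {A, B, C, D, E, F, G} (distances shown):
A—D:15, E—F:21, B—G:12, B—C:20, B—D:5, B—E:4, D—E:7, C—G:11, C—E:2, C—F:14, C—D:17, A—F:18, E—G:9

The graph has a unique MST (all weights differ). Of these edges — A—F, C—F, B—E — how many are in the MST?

Kruskal's algorithm — process edges by increasing weight (ties by edge label):
C—E (2): add — endpoints in different components.
B—E (4): add — endpoints in different components.
B—D (5): add — endpoints in different components.
D—E (7): skip — D and E already connected.
E—G (9): add — endpoints in different components.
C—G (11): skip — C and G already connected.
B—G (12): skip — B and G already connected.
C—F (14): add — endpoints in different components.
A—D (15): add — endpoints in different components.
MST edge set: {C—E, B—E, B—D, E—G, C—F, A—D}.
Of the listed edges, {C—F, B—E} are in the MST → 2.

2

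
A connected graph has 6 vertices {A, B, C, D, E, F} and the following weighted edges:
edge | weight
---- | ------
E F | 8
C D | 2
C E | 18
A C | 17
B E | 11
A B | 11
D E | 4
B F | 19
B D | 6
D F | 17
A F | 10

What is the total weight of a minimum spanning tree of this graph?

Prim's algorithm from F:
Step 1: cheapest edge leaving the tree is E F (8); add E.
Step 2: cheapest edge leaving the tree is D E (4); add D.
Step 3: cheapest edge leaving the tree is C D (2); add C.
Step 4: cheapest edge leaving the tree is B D (6); add B.
Step 5: cheapest edge leaving the tree is A F (10); add A.
MST edges: E F, D E, C D, B D, A F; total weight 8+4+2+6+10 = 30.

30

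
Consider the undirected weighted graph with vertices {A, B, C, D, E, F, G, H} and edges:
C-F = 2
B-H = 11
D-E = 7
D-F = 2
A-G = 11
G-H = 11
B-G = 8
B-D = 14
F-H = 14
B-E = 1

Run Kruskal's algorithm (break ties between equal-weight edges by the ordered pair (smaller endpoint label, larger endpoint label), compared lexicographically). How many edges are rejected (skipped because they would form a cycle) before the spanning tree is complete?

Kruskal's algorithm — process edges by increasing weight (ties by edge label):
B-E (1): add — endpoints in different components.
C-F (2): add — endpoints in different components.
D-F (2): add — endpoints in different components.
D-E (7): add — endpoints in different components.
B-G (8): add — endpoints in different components.
A-G (11): add — endpoints in different components.
B-H (11): add — endpoints in different components.
Edges rejected before the tree was complete: 0.

0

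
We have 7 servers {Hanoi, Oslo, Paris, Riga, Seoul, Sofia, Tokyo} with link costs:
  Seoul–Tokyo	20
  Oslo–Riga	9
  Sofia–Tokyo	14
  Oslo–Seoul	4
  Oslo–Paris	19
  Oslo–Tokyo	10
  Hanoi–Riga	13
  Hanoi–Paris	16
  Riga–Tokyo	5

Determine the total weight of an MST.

61

Grow the tree from Riga using Prim:
Step 1: cheapest edge leaving the tree is Riga–Tokyo (5); add Tokyo.
Step 2: cheapest edge leaving the tree is Oslo–Riga (9); add Oslo.
Step 3: cheapest edge leaving the tree is Oslo–Seoul (4); add Seoul.
Step 4: cheapest edge leaving the tree is Hanoi–Riga (13); add Hanoi.
Step 5: cheapest edge leaving the tree is Sofia–Tokyo (14); add Sofia.
Step 6: cheapest edge leaving the tree is Hanoi–Paris (16); add Paris.
MST edges: Riga–Tokyo, Oslo–Riga, Oslo–Seoul, Hanoi–Riga, Sofia–Tokyo, Hanoi–Paris; total weight 5+9+4+13+14+16 = 61.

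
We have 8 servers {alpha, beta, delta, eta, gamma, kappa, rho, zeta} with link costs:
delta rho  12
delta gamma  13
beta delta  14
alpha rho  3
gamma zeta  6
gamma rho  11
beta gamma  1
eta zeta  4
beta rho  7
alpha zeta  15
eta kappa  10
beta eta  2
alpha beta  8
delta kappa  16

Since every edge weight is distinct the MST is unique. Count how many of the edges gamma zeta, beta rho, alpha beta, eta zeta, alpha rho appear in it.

3

Kruskal: consider edges lightest-first.
beta gamma (1): add — endpoints in different components.
beta eta (2): add — endpoints in different components.
alpha rho (3): add — endpoints in different components.
eta zeta (4): add — endpoints in different components.
gamma zeta (6): skip — zeta and gamma already connected.
beta rho (7): add — endpoints in different components.
alpha beta (8): skip — beta and alpha already connected.
eta kappa (10): add — endpoints in different components.
gamma rho (11): skip — rho and gamma already connected.
delta rho (12): add — endpoints in different components.
MST edge set: {beta gamma, beta eta, alpha rho, eta zeta, beta rho, eta kappa, delta rho}.
Of the listed edges, {beta rho, eta zeta, alpha rho} are in the MST → 3.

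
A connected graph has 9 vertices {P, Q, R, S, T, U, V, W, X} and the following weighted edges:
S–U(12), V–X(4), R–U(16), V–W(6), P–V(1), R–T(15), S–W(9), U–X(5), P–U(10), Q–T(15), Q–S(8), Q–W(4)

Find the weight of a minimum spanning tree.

Kruskal's algorithm — process edges by increasing weight (ties by edge label):
P–V (1): add — endpoints in different components.
Q–W (4): add — endpoints in different components.
V–X (4): add — endpoints in different components.
U–X (5): add — endpoints in different components.
V–W (6): add — endpoints in different components.
Q–S (8): add — endpoints in different components.
S–W (9): skip — W and S already connected.
P–U (10): skip — U and P already connected.
S–U (12): skip — U and S already connected.
Q–T (15): add — endpoints in different components.
R–T (15): add — endpoints in different components.
MST edges: P–V, Q–W, V–X, U–X, V–W, Q–S, Q–T, R–T; total weight 1+4+4+5+6+8+15+15 = 58.

58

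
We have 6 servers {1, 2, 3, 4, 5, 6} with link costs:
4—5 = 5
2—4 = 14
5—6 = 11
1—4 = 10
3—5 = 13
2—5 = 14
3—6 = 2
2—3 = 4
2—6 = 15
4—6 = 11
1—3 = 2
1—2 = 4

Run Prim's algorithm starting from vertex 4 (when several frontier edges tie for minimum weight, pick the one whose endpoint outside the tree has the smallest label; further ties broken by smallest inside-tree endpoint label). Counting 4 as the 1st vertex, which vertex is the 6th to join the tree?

2

Prim's algorithm from 4:
Step 1: cheapest edge leaving the tree is 4—5 (5); add 5.
Step 2: cheapest edge leaving the tree is 1—4 (10); add 1.
Step 3: cheapest edge leaving the tree is 1—3 (2); add 3.
Step 4: cheapest edge leaving the tree is 3—6 (2); add 6.
Step 5: cheapest edge leaving the tree is 1—2 (4); add 2.
Vertex order: 4, 5, 1, 3, 6, 2. The 6th vertex is 2.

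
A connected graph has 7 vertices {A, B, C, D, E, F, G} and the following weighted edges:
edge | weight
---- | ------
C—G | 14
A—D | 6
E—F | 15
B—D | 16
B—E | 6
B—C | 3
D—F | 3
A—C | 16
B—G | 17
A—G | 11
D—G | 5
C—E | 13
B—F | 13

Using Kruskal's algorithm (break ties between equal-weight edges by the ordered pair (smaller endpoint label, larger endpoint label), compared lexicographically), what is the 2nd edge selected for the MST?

D-F

Kruskal's algorithm — process edges by increasing weight (ties by edge label):
B—C (3): add — endpoints in different components.
D—F (3): add — endpoints in different components.
D—G (5): add — endpoints in different components.
A—D (6): add — endpoints in different components.
B—E (6): add — endpoints in different components.
A—G (11): skip — A and G already connected.
B—F (13): add — endpoints in different components.
The 2nd edge added is D—F.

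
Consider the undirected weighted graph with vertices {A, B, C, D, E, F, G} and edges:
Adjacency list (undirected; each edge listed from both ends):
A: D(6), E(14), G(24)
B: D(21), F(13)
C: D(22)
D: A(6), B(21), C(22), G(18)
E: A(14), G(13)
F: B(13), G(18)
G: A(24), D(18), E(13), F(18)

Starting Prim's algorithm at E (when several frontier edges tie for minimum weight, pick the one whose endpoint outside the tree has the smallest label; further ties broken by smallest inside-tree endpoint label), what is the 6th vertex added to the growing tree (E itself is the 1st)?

B

Prim's algorithm from E:
Step 1: cheapest edge leaving the tree is E—G (13); add G.
Step 2: cheapest edge leaving the tree is A—E (14); add A.
Step 3: cheapest edge leaving the tree is A—D (6); add D.
Step 4: cheapest edge leaving the tree is F—G (18); add F.
Step 5: cheapest edge leaving the tree is B—F (13); add B.
Step 6: cheapest edge leaving the tree is C—D (22); add C.
Vertex order: E, G, A, D, F, B, C. The 6th vertex is B.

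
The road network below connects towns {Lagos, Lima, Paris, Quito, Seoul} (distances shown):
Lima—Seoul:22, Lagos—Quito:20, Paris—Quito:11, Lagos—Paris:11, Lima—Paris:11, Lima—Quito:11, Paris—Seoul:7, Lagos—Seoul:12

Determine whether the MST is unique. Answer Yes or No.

No

Kruskal: consider edges lightest-first.
Paris—Seoul (7): add. Components now {Quito} {Paris,Seoul} {Lima} {Lagos}
Lagos—Paris (11): add. Components now {Quito} {Lagos,Paris,Seoul} {Lima}
Lima—Paris (11): add. Components now {Quito} {Lagos,Lima,Paris,Seoul}
Lima—Quito (11): add. Components now {Lagos,Lima,Paris,Quito,Seoul}
Non-tree edge Paris—Quito has weight 11, equal to the heaviest edge on its tree cycle — swapping gives another MST of the same weight. Not unique.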